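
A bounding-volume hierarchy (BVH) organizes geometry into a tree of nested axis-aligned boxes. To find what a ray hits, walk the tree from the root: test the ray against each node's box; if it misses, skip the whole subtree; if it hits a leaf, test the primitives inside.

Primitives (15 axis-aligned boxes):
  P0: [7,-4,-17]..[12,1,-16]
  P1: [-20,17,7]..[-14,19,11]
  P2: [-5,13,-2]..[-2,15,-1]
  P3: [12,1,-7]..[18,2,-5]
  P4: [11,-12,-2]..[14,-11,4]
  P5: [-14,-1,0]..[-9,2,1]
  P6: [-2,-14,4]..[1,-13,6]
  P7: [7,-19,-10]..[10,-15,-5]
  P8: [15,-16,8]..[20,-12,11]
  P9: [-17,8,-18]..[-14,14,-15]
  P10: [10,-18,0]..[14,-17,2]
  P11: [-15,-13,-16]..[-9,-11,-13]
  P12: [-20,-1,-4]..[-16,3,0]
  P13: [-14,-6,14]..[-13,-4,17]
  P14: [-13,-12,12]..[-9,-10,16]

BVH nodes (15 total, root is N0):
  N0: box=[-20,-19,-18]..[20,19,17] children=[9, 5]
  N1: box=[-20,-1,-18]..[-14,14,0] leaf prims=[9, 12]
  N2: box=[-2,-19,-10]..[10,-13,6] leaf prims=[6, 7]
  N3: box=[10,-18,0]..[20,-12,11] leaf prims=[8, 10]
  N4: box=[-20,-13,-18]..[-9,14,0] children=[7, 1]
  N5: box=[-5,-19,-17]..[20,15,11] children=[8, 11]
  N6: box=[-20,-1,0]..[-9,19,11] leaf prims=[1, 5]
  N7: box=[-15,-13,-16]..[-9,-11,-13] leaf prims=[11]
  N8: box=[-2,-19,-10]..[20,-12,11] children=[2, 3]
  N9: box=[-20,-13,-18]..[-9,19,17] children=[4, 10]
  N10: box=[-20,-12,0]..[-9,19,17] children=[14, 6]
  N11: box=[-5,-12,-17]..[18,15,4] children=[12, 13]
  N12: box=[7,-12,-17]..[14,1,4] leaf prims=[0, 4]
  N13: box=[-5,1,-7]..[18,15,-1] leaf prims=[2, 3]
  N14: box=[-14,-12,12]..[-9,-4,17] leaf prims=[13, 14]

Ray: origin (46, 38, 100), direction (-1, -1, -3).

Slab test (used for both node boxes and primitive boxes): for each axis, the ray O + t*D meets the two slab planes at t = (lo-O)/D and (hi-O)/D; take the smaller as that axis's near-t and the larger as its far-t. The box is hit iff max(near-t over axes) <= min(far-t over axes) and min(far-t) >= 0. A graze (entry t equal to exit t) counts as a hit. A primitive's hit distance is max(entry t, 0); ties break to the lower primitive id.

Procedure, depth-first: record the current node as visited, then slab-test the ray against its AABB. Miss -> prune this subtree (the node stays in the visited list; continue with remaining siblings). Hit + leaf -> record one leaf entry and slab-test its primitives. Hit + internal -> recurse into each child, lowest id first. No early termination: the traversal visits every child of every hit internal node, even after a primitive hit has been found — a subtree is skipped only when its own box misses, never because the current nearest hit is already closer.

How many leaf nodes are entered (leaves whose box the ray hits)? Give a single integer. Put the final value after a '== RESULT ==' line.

Traverse from the root:
N0 x:[26,66] y:[19,57] z:[83/3,118/3] -> hit [83/3,118/3], descend [5, 9]
  N5 x:[26,51] y:[23,57] z:[89/3,39] -> hit [89/3,39], descend [8, 11]
    N8 x:[26,48] y:[50,57] z:[89/3,110/3] -> miss, prune
    N11 x:[28,51] y:[23,50] z:[32,39] -> hit [32,39], descend [12, 13]
      N12 x:[32,39] y:[37,50] z:[32,39] -> hit [37,39] leaf, test {P0@t=116/3, P4(miss)}
      N13 x:[28,51] y:[23,37] z:[101/3,107/3] -> hit [101/3,107/3] leaf, test {P2(miss), P3(miss)}
  N9 x:[55,66] y:[19,51] z:[83/3,118/3] -> miss, prune

order=[0, 5, 8, 11, 12, 13, 9]  |boxes|=7  |leaves|=2  hit=P0

== RESULT ==
2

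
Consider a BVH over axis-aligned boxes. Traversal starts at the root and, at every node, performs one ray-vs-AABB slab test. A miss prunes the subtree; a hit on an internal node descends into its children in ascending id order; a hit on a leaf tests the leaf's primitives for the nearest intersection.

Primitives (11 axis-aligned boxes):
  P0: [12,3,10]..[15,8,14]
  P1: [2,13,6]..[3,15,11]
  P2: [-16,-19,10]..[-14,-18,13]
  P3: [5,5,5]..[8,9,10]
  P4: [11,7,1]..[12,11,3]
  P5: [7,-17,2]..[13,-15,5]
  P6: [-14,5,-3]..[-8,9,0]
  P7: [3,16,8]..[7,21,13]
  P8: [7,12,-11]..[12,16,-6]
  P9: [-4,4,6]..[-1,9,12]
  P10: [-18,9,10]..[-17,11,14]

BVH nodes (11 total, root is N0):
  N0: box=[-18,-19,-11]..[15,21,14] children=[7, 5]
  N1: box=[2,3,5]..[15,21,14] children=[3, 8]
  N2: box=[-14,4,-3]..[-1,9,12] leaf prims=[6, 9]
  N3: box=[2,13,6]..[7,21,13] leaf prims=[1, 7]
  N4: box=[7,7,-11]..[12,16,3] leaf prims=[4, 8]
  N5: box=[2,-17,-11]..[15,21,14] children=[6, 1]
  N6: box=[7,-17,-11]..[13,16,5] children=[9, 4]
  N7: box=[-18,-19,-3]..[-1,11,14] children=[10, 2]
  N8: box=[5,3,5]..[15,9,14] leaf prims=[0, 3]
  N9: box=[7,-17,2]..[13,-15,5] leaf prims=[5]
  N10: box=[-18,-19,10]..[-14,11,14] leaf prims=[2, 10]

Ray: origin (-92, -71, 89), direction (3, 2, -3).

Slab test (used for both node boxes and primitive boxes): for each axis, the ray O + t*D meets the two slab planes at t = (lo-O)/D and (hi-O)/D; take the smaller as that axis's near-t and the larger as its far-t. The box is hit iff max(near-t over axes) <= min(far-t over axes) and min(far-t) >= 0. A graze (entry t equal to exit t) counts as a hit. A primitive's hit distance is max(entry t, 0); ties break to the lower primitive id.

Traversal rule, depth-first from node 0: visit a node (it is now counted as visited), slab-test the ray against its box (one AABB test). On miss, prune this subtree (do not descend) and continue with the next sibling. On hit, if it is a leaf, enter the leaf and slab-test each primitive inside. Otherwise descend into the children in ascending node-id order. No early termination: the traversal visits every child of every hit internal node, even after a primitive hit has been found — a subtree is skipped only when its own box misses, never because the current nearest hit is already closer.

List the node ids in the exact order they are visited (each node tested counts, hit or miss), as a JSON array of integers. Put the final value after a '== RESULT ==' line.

Walk:
N0 x:[74/3,107/3] y:[26,46] z:[25,100/3] -> hit [26,100/3], descend [5, 7]
  N5 x:[94/3,107/3] y:[27,46] z:[25,100/3] -> hit [94/3,100/3], descend [1, 6]
    N1 x:[94/3,107/3] y:[37,46] z:[25,28] -> miss, prune
    N6 x:[33,35] y:[27,87/2] z:[28,100/3] -> hit [33,100/3], descend [4, 9]
      N4 x:[33,104/3] y:[39,87/2] z:[86/3,100/3] -> miss, prune
      N9 x:[33,35] y:[27,28] z:[28,29] -> miss, prune
  N7 x:[74/3,91/3] y:[26,41] z:[25,92/3] -> hit [26,91/3], descend [2, 10]
    N2 x:[26,91/3] y:[75/2,40] z:[77/3,92/3] -> miss, prune
    N10 x:[74/3,26] y:[26,41] z:[25,79/3] -> hit [26,26] leaf, test {P2@t=26, P10(miss)}

order=[0, 5, 1, 6, 4, 9, 7, 2, 10]  |boxes|=9  |leaves|=1  hit=P2

== RESULT ==
[0, 5, 1, 6, 4, 9, 7, 2, 10]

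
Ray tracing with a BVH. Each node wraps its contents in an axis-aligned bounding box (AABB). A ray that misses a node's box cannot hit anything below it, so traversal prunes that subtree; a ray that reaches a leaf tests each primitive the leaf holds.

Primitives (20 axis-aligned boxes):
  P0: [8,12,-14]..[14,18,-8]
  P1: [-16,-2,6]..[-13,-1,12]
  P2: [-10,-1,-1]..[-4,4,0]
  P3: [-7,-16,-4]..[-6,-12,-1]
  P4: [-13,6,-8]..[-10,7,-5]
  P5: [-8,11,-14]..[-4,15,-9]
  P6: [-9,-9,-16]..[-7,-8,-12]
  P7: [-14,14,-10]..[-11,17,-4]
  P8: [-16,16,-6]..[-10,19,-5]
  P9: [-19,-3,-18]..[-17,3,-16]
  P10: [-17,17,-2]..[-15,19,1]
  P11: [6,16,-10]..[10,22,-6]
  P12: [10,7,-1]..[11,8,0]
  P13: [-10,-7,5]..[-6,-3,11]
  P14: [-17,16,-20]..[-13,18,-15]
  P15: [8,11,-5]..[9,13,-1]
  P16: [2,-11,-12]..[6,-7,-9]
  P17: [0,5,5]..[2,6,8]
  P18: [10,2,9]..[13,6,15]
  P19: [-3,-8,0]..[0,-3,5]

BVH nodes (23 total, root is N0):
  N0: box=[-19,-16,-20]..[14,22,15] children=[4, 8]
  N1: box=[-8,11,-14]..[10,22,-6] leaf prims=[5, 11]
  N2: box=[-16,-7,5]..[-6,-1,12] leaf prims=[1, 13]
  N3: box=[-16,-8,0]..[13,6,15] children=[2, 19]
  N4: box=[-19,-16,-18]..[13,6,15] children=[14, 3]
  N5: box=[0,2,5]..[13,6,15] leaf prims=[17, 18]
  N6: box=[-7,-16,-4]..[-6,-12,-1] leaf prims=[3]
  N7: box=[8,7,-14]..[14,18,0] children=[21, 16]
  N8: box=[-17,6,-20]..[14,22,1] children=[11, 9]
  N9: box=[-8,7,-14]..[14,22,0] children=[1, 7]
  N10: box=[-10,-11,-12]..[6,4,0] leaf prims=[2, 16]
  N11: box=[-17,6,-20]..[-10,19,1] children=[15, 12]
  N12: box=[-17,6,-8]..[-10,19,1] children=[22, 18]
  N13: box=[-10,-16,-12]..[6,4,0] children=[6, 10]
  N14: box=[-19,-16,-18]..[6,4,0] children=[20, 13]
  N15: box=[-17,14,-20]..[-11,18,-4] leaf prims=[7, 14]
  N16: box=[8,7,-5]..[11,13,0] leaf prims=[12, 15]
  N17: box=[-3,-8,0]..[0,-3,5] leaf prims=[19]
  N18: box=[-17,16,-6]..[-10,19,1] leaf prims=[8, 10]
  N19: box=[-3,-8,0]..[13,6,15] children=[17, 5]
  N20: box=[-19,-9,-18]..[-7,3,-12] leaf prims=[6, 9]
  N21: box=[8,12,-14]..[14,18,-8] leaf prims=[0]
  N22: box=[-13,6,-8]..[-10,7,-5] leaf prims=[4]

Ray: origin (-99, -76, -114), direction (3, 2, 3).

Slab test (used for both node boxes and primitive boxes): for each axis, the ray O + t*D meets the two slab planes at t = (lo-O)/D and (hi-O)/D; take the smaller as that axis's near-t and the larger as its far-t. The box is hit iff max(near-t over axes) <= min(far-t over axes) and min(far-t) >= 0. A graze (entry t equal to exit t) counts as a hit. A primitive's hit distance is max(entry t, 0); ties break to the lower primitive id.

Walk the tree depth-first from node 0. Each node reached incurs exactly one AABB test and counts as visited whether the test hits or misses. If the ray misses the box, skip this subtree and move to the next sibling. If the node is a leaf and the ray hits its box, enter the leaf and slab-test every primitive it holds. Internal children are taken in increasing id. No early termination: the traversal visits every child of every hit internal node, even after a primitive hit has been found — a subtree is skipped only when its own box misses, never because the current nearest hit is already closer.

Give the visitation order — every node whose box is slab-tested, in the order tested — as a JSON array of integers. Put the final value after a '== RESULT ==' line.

Walk:
N0 x:[80/3,113/3] y:[30,49] z:[94/3,43] -> hit [94/3,113/3], descend [4, 8]
  N4 x:[80/3,112/3] y:[30,41] z:[32,43] -> hit [32,112/3], descend [3, 14]
    N3 x:[83/3,112/3] y:[34,41] z:[38,43] -> miss, prune
    N14 x:[80/3,35] y:[30,40] z:[32,38] -> hit [32,35], descend [13, 20]
      N13 x:[89/3,35] y:[30,40] z:[34,38] -> hit [34,35], descend [6, 10]
        N6 x:[92/3,31] y:[30,32] z:[110/3,113/3] -> miss, prune
        N10 x:[89/3,35] y:[65/2,40] z:[34,38] -> hit [34,35] leaf, test {P2(miss), P16@t=34}
      N20 x:[80/3,92/3] y:[67/2,79/2] z:[32,34] -> miss, prune
  N8 x:[82/3,113/3] y:[41,49] z:[94/3,115/3] -> miss, prune

Visited [0, 4, 3, 14, 13, 6, 10, 20, 8]. Tests: 9 box, 1 leaf. Nearest: P16.

== RESULT ==
[0, 4, 3, 14, 13, 6, 10, 20, 8]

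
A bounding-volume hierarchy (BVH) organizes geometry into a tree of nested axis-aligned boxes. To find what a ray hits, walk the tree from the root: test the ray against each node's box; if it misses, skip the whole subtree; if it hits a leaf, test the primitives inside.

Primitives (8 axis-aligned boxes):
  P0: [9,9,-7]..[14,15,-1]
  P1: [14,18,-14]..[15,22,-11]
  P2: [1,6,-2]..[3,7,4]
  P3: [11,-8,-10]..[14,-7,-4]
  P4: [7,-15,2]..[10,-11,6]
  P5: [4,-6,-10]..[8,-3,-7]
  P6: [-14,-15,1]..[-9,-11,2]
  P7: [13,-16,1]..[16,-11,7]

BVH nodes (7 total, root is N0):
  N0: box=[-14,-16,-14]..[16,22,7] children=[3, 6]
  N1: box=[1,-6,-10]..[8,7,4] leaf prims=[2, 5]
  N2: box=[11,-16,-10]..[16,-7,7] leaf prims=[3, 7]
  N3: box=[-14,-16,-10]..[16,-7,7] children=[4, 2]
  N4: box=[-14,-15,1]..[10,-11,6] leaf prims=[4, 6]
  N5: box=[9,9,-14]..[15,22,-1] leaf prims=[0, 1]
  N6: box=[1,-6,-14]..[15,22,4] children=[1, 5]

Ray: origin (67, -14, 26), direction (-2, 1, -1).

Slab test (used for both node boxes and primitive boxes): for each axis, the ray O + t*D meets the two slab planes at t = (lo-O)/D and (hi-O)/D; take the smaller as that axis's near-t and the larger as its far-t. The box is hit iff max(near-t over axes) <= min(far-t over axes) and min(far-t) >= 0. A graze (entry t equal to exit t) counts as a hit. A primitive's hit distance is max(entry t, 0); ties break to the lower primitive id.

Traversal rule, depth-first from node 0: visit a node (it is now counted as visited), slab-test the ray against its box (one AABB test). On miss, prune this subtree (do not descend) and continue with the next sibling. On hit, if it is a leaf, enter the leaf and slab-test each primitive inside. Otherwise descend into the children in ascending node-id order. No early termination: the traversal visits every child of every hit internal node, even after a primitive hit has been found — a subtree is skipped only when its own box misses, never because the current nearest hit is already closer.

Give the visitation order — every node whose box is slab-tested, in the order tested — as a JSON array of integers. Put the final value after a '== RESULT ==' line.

Walk:
N0 x:[51/2,81/2] y:[-2,36] z:[19,40] -> hit [51/2,36], descend [3, 6]
  N3 x:[51/2,81/2] y:[-2,7] z:[19,36] -> miss, prune
  N6 x:[26,33] y:[8,36] z:[22,40] -> hit [26,33], descend [1, 5]
    N1 x:[59/2,33] y:[8,21] z:[22,36] -> miss, prune
    N5 x:[26,29] y:[23,36] z:[27,40] -> hit [27,29] leaf, test {P0@t=27, P1(miss)}

order=[0, 3, 6, 1, 5]  |boxes|=5  |leaves|=1  hit=P0

== RESULT ==
[0, 3, 6, 1, 5]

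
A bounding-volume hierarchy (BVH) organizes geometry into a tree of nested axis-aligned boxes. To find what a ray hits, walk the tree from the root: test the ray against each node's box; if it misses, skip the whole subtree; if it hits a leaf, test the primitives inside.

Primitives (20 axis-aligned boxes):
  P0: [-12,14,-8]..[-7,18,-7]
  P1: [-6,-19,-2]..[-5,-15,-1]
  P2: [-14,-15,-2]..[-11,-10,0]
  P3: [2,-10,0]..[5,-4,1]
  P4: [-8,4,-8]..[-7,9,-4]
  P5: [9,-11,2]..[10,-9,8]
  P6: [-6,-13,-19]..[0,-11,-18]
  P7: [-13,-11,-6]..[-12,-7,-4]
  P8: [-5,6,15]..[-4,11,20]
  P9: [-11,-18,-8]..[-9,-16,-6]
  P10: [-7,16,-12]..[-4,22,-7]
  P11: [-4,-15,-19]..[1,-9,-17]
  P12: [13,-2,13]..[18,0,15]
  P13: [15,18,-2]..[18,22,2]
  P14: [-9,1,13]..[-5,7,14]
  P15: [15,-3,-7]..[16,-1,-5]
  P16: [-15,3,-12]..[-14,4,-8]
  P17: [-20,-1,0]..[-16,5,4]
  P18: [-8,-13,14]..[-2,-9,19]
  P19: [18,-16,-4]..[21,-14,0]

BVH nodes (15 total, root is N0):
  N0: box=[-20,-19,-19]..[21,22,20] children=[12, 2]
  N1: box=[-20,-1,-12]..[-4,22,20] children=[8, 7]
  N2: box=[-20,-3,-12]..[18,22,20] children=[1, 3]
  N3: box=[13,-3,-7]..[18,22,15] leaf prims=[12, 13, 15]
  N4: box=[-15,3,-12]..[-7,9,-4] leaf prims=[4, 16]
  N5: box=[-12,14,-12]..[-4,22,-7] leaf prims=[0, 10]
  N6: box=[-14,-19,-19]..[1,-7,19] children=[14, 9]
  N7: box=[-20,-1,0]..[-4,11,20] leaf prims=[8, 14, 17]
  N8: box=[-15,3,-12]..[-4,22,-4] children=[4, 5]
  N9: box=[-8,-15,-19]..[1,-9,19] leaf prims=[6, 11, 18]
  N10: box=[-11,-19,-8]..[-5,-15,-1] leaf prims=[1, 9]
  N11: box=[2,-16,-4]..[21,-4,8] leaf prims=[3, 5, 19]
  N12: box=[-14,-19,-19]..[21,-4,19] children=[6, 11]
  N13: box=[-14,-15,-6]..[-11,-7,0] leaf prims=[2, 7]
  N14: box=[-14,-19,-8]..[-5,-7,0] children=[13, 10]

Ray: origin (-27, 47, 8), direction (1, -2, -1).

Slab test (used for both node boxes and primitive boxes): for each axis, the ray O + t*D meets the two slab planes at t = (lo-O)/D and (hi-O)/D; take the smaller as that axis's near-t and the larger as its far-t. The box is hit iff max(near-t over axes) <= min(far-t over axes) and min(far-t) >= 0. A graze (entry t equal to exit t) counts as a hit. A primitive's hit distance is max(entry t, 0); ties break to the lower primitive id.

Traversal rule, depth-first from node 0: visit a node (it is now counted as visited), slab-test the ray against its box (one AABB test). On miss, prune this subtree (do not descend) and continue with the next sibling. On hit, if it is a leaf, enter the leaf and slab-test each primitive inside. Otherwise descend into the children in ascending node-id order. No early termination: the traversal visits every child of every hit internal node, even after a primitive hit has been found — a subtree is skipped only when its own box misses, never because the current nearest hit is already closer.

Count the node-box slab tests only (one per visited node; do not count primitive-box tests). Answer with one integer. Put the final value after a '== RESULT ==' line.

Traverse from the root:
N0 x:[7,48] y:[25/2,33] z:[-12,27] -> hit [25/2,27], descend [2, 12]
  N2 x:[7,45] y:[25/2,25] z:[-12,20] -> hit [25/2,20], descend [1, 3]
    N1 x:[7,23] y:[25/2,24] z:[-12,20] -> hit [25/2,20], descend [7, 8]
      N7 x:[7,23] y:[18,24] z:[-12,8] -> miss, prune
      N8 x:[12,23] y:[25/2,22] z:[12,20] -> hit [25/2,20], descend [4, 5]
        N4 x:[12,20] y:[19,22] z:[12,20] -> hit [19,20] leaf, test {P4(miss), P16(miss)}
        N5 x:[15,23] y:[25/2,33/2] z:[15,20] -> hit [15,33/2] leaf, test {P0@t=15, P10(miss)}
    N3 x:[40,45] y:[25/2,25] z:[-7,15] -> miss, prune
  N12 x:[13,48] y:[51/2,33] z:[-11,27] -> hit [51/2,27], descend [6, 11]
    N6 x:[13,28] y:[27,33] z:[-11,27] -> hit [27,27], descend [9, 14]
      N9 x:[19,28] y:[28,31] z:[-11,27] -> miss, prune
      N14 x:[13,22] y:[27,33] z:[8,16] -> miss, prune
    N11 x:[29,48] y:[51/2,63/2] z:[0,12] -> miss, prune

13 AABB tests over nodes [0, 2, 1, 7, 8, 4, 5, 3, 12, 6, 9, 14, 11]; 2 leaves entered; closest P0.

== RESULT ==
13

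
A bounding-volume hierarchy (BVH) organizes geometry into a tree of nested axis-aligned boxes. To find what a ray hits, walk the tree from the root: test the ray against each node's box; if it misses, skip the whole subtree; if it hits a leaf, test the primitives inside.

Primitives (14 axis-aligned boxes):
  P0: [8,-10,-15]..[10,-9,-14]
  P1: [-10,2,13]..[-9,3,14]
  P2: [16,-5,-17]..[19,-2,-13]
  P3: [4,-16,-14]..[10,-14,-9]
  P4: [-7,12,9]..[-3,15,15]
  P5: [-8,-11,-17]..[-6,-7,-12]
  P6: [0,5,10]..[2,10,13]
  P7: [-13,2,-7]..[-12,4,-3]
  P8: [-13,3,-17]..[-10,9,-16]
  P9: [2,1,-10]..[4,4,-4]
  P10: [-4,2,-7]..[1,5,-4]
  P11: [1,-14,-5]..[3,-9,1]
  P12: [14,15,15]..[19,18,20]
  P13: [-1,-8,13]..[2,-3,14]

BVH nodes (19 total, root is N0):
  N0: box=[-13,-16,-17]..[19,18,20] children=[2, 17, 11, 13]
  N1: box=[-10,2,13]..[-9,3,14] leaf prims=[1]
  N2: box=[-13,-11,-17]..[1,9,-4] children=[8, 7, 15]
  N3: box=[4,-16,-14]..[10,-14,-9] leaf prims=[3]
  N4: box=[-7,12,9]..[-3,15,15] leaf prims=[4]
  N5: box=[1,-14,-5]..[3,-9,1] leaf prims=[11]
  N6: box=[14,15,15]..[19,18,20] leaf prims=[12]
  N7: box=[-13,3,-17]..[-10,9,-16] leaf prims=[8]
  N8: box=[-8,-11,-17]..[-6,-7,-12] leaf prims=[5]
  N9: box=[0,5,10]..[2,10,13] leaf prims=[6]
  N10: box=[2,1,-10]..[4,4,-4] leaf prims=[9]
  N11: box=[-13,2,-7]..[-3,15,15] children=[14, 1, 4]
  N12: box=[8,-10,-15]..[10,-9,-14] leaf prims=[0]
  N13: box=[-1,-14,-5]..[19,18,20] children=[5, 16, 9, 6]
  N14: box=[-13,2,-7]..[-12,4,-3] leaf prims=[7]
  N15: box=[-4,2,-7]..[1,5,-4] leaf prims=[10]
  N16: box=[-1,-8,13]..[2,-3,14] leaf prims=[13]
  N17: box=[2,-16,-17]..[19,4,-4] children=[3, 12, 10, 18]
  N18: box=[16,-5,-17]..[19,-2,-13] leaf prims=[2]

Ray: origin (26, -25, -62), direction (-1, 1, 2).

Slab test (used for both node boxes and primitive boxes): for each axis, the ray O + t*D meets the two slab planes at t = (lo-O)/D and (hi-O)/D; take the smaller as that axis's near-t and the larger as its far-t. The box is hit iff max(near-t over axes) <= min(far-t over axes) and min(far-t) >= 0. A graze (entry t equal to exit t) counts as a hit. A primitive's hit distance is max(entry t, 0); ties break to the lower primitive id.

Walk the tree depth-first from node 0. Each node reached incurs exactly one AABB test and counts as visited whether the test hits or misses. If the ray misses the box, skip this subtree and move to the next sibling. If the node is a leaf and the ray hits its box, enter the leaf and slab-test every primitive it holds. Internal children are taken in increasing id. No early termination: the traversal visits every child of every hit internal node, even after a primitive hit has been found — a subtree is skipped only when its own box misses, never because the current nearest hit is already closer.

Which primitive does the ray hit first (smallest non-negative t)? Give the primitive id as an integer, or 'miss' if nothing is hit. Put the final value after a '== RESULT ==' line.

Traverse from the root:
N0 x:[7,39] y:[9,43] z:[45/2,41] -> hit [45/2,39], descend [2, 11, 13, 17]
  N2 x:[25,39] y:[14,34] z:[45/2,29] -> hit [25,29], descend [7, 8, 15]
    N7 x:[36,39] y:[28,34] z:[45/2,23] -> miss, prune
    N8 x:[32,34] y:[14,18] z:[45/2,25] -> miss, prune
    N15 x:[25,30] y:[27,30] z:[55/2,29] -> hit [55/2,29] leaf, test {P10@t=55/2}
  N11 x:[29,39] y:[27,40] z:[55/2,77/2] -> hit [29,77/2], descend [1, 4, 14]
    N1 x:[35,36] y:[27,28] z:[75/2,38] -> miss, prune
    N4 x:[29,33] y:[37,40] z:[71/2,77/2] -> miss, prune
    N14 x:[38,39] y:[27,29] z:[55/2,59/2] -> miss, prune
  N13 x:[7,27] y:[11,43] z:[57/2,41] -> miss, prune
  N17 x:[7,24] y:[9,29] z:[45/2,29] -> hit [45/2,24], descend [3, 10, 12, 18]
    N3 x:[16,22] y:[9,11] z:[24,53/2] -> miss, prune
    N10 x:[22,24] y:[26,29] z:[26,29] -> miss, prune
    N12 x:[16,18] y:[15,16] z:[47/2,24] -> miss, prune
    N18 x:[7,10] y:[20,23] z:[45/2,49/2] -> miss, prune

Visited [0, 2, 7, 8, 15, 11, 1, 4, 14, 13, 17, 3, 10, 12, 18]. Tests: 15 box, 1 leaf. Nearest: P10.

== RESULT ==
10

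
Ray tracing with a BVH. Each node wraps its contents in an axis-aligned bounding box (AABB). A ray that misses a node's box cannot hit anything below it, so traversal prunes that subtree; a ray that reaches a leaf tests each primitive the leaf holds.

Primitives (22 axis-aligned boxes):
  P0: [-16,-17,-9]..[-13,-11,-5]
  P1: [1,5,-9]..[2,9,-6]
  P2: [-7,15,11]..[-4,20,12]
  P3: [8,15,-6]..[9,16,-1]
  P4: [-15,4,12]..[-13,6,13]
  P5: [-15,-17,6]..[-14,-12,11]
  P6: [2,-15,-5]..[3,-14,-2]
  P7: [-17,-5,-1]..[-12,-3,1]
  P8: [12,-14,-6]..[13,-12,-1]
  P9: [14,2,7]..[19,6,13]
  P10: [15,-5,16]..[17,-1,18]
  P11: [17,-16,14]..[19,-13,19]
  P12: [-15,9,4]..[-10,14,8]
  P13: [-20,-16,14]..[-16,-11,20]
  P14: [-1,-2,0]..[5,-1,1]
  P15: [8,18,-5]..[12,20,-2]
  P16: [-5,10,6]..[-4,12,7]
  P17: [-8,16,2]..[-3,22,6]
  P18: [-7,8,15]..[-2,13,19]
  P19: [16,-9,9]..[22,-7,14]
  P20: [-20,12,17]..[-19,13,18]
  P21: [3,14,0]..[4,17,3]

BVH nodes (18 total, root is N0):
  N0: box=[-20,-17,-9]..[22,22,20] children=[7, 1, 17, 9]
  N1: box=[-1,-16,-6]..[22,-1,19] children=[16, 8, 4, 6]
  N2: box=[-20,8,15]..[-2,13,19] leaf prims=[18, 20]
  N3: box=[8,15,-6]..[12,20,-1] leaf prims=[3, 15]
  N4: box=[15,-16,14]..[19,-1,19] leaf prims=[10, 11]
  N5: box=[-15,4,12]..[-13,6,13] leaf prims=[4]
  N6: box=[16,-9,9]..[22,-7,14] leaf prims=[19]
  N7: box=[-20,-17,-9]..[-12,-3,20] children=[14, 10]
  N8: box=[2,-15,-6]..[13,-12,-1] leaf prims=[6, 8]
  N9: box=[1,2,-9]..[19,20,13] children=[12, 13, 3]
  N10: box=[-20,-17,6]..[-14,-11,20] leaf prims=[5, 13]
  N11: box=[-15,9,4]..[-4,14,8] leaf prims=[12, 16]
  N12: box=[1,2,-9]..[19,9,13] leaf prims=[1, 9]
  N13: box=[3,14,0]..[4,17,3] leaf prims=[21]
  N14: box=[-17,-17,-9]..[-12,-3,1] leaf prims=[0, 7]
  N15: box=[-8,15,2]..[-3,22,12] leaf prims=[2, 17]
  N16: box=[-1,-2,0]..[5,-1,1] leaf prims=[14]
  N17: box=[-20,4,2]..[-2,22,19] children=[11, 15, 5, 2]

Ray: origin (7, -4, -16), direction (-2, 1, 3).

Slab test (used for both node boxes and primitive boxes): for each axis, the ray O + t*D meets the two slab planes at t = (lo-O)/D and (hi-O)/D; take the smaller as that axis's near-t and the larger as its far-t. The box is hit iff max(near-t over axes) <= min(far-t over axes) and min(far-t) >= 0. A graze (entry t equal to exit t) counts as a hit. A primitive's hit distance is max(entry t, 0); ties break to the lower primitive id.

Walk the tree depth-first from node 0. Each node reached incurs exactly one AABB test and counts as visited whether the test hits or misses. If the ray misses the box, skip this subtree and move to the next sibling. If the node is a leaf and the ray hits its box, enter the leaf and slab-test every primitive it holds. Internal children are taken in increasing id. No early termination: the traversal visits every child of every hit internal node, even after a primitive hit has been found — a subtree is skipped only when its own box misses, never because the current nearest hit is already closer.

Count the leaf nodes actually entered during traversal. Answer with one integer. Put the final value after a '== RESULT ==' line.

Traverse from the root:
N0 x:[-15/2,27/2] y:[-13,26] z:[7/3,12] -> hit [7/3,12], descend [1, 7, 9, 17]
  N1 x:[-15/2,4] y:[-12,3] z:[10/3,35/3] -> miss, prune
  N7 x:[19/2,27/2] y:[-13,1] z:[7/3,12] -> miss, prune
  N9 x:[-6,3] y:[6,24] z:[7/3,29/3] -> miss, prune
  N17 x:[9/2,27/2] y:[8,26] z:[6,35/3] -> hit [8,35/3], descend [2, 5, 11, 15]
    N2 x:[9/2,27/2] y:[12,17] z:[31/3,35/3] -> miss, prune
    N5 x:[10,11] y:[8,10] z:[28/3,29/3] -> miss, prune
    N11 x:[11/2,11] y:[13,18] z:[20/3,8] -> miss, prune
    N15 x:[5,15/2] y:[19,26] z:[6,28/3] -> miss, prune

Visited [0, 1, 7, 9, 17, 2, 5, 11, 15]. Tests: 9 box, 0 leaf. Nearest: miss.

== RESULT ==
0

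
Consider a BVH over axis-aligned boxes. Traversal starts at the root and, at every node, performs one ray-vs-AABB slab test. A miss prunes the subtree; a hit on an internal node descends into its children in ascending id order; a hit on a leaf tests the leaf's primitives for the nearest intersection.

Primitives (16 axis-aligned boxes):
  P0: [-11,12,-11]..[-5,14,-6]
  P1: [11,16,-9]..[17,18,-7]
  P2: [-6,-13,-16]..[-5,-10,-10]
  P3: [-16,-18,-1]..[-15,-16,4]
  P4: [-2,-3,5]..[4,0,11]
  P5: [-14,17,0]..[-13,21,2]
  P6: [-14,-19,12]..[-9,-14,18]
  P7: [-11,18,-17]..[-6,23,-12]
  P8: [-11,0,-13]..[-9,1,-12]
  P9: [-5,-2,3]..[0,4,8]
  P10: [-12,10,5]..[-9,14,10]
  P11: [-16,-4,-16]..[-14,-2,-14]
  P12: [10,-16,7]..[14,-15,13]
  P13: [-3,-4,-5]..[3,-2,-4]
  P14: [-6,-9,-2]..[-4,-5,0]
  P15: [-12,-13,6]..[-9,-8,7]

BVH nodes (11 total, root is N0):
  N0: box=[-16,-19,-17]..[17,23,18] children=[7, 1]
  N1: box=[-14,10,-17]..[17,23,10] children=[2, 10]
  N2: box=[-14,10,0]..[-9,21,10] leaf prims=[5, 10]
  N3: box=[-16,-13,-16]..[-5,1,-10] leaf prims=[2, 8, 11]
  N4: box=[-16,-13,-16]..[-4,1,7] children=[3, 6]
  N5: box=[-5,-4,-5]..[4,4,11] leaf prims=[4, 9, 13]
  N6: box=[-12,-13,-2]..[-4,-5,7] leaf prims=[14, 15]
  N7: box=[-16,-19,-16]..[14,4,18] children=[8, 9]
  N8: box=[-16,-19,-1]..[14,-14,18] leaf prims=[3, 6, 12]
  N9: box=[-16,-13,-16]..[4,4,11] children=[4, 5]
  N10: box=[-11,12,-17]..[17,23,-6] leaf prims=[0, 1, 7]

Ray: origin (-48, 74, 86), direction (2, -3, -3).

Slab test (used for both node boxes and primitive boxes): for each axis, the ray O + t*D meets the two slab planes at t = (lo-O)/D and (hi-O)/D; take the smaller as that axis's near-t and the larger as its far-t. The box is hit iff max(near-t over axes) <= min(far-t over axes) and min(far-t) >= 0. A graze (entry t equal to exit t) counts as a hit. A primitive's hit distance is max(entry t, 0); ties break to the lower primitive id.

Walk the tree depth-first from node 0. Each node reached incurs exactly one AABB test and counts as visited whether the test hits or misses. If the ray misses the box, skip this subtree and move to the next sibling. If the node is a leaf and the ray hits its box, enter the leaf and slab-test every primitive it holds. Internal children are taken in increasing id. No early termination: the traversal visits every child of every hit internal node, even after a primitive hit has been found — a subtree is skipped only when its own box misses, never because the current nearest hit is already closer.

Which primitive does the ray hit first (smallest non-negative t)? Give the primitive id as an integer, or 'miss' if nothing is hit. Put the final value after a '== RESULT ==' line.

Trace the traversal:
N0 x:[16,65/2] y:[17,31] z:[68/3,103/3] -> hit [68/3,31], descend [1, 7]
  N1 x:[17,65/2] y:[17,64/3] z:[76/3,103/3] -> miss, prune
  N7 x:[16,31] y:[70/3,31] z:[68/3,34] -> hit [70/3,31], descend [8, 9]
    N8 x:[16,31] y:[88/3,31] z:[68/3,29] -> miss, prune
    N9 x:[16,26] y:[70/3,29] z:[25,34] -> hit [25,26], descend [4, 5]
      N4 x:[16,22] y:[73/3,29] z:[79/3,34] -> miss, prune
      N5 x:[43/2,26] y:[70/3,26] z:[25,91/3] -> hit [25,26] leaf, test {P4@t=25, P9(miss), P13(miss)}

Summary -> nodes [0, 1, 7, 8, 9, 4, 5]; box-tests=7; leaf-entries=1; first=P4

== RESULT ==
4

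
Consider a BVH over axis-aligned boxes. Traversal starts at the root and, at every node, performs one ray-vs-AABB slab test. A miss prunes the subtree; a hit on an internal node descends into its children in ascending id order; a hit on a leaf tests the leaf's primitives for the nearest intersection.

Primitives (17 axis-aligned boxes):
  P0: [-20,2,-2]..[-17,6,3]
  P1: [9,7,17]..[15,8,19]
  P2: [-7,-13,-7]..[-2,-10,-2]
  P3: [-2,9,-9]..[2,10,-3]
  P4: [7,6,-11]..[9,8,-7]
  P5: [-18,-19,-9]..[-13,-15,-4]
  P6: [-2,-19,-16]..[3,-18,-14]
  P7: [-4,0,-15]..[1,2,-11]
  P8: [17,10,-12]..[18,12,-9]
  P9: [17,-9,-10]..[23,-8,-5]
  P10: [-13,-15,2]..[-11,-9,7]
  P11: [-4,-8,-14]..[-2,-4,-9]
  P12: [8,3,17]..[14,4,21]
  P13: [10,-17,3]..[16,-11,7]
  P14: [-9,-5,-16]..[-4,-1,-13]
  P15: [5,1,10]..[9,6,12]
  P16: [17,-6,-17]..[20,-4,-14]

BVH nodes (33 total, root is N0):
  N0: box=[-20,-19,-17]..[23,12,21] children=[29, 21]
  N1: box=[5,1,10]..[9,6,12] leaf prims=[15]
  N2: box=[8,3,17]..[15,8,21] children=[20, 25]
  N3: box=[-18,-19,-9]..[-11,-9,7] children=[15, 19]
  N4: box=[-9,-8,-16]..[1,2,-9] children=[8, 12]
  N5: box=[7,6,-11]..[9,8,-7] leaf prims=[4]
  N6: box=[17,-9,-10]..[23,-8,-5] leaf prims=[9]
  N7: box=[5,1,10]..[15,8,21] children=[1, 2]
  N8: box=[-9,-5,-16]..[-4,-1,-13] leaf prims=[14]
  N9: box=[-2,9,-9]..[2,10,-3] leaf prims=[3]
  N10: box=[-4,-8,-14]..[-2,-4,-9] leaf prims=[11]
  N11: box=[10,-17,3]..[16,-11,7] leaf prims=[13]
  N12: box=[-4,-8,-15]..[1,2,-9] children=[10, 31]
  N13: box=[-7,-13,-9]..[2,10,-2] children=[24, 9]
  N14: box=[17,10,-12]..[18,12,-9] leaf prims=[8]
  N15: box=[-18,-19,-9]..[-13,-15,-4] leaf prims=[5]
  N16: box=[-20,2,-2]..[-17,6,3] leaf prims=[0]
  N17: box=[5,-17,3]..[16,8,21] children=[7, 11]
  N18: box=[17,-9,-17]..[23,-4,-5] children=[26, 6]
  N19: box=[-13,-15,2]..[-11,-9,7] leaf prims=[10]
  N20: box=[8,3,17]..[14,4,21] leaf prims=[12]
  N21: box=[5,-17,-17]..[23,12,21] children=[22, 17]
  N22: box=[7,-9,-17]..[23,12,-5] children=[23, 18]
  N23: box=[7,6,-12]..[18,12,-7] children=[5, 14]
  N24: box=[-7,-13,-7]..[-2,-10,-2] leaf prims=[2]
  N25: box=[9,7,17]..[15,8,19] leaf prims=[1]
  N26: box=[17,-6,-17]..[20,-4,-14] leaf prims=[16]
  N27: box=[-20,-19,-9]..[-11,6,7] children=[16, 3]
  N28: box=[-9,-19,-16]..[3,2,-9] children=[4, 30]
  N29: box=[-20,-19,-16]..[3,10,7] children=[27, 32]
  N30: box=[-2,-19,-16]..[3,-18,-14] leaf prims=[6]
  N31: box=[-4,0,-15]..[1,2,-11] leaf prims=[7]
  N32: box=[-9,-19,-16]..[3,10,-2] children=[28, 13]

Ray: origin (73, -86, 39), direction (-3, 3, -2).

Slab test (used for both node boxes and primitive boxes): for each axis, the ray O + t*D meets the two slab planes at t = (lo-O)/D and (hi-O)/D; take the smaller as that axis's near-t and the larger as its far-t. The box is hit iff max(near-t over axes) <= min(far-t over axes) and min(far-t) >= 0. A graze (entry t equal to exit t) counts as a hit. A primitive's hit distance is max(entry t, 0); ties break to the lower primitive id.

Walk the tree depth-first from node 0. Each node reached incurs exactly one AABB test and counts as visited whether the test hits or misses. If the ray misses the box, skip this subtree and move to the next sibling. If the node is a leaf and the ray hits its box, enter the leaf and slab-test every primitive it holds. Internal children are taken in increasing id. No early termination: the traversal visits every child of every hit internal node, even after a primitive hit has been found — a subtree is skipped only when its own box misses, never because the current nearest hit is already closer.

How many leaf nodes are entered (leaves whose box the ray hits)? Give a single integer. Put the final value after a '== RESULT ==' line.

Traverse from the root:
N0 x:[50/3,31] y:[67/3,98/3] z:[9,28] -> hit [67/3,28], descend [21, 29]
  N21 x:[50/3,68/3] y:[23,98/3] z:[9,28] -> miss, prune
  N29 x:[70/3,31] y:[67/3,32] z:[16,55/2] -> hit [70/3,55/2], descend [27, 32]
    N27 x:[28,31] y:[67/3,92/3] z:[16,24] -> miss, prune
    N32 x:[70/3,82/3] y:[67/3,32] z:[41/2,55/2] -> hit [70/3,82/3], descend [13, 28]
      N13 x:[71/3,80/3] y:[73/3,32] z:[41/2,24] -> miss, prune
      N28 x:[70/3,82/3] y:[67/3,88/3] z:[24,55/2] -> hit [24,82/3], descend [4, 30]
        N4 x:[24,82/3] y:[26,88/3] z:[24,55/2] -> hit [26,82/3], descend [8, 12]
          N8 x:[77/3,82/3] y:[27,85/3] z:[26,55/2] -> hit [27,82/3] leaf, test {P14@t=27}
          N12 x:[24,77/3] y:[26,88/3] z:[24,27] -> miss, prune
        N30 x:[70/3,25] y:[67/3,68/3] z:[53/2,55/2] -> miss, prune

Summary -> nodes [0, 21, 29, 27, 32, 13, 28, 4, 8, 12, 30]; box-tests=11; leaf-entries=1; first=P14

== RESULT ==
1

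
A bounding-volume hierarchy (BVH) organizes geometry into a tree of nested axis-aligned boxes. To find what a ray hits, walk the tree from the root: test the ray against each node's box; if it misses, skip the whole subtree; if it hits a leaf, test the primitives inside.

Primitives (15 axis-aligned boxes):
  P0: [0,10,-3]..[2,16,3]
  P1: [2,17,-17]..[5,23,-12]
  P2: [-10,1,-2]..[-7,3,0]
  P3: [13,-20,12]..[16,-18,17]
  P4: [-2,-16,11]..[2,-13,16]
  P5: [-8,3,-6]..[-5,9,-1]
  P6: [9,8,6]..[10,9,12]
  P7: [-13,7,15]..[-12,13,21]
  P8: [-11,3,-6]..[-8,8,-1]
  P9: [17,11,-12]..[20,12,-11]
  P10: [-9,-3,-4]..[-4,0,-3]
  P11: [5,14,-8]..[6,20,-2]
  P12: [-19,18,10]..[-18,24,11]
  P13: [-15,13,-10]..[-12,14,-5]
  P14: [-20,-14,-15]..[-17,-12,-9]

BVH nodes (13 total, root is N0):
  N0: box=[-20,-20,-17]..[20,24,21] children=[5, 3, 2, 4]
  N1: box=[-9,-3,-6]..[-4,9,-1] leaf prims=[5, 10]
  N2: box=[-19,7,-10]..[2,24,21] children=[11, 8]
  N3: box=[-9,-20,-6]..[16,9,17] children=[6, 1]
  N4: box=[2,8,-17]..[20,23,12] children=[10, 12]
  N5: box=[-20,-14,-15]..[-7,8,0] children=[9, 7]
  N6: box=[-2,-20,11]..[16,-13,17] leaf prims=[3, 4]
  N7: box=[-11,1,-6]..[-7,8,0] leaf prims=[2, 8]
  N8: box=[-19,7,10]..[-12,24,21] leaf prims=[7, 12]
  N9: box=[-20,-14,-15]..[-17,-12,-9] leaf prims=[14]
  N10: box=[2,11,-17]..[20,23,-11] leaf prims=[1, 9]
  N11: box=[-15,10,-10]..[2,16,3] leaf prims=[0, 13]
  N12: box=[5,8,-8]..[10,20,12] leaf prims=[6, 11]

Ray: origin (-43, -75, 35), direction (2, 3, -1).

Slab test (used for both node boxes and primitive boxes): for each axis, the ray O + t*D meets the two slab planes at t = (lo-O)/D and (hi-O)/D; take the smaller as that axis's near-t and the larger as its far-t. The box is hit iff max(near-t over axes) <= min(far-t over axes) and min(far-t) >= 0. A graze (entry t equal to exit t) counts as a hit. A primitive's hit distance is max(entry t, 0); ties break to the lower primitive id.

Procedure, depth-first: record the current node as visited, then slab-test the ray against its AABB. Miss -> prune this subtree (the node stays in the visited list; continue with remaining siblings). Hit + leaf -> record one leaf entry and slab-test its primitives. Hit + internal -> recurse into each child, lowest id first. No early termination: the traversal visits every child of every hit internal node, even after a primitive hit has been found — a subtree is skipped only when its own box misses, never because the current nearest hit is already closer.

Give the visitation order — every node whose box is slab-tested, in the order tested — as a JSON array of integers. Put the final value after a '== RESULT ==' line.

Traverse from the root:
N0 x:[23/2,63/2] y:[55/3,33] z:[14,52] -> hit [55/3,63/2], descend [2, 3, 4, 5]
  N2 x:[12,45/2] y:[82/3,33] z:[14,45] -> miss, prune
  N3 x:[17,59/2] y:[55/3,28] z:[18,41] -> hit [55/3,28], descend [1, 6]
    N1 x:[17,39/2] y:[24,28] z:[36,41] -> miss, prune
    N6 x:[41/2,59/2] y:[55/3,62/3] z:[18,24] -> hit [41/2,62/3] leaf, test {P3(miss), P4@t=41/2}
  N4 x:[45/2,63/2] y:[83/3,98/3] z:[23,52] -> hit [83/3,63/2], descend [10, 12]
    N10 x:[45/2,63/2] y:[86/3,98/3] z:[46,52] -> miss, prune
    N12 x:[24,53/2] y:[83/3,95/3] z:[23,43] -> miss, prune
  N5 x:[23/2,18] y:[61/3,83/3] z:[35,50] -> miss, prune

Visited [0, 2, 3, 1, 6, 4, 10, 12, 5]. Tests: 9 box, 1 leaf. Nearest: P4.

== RESULT ==
[0, 2, 3, 1, 6, 4, 10, 12, 5]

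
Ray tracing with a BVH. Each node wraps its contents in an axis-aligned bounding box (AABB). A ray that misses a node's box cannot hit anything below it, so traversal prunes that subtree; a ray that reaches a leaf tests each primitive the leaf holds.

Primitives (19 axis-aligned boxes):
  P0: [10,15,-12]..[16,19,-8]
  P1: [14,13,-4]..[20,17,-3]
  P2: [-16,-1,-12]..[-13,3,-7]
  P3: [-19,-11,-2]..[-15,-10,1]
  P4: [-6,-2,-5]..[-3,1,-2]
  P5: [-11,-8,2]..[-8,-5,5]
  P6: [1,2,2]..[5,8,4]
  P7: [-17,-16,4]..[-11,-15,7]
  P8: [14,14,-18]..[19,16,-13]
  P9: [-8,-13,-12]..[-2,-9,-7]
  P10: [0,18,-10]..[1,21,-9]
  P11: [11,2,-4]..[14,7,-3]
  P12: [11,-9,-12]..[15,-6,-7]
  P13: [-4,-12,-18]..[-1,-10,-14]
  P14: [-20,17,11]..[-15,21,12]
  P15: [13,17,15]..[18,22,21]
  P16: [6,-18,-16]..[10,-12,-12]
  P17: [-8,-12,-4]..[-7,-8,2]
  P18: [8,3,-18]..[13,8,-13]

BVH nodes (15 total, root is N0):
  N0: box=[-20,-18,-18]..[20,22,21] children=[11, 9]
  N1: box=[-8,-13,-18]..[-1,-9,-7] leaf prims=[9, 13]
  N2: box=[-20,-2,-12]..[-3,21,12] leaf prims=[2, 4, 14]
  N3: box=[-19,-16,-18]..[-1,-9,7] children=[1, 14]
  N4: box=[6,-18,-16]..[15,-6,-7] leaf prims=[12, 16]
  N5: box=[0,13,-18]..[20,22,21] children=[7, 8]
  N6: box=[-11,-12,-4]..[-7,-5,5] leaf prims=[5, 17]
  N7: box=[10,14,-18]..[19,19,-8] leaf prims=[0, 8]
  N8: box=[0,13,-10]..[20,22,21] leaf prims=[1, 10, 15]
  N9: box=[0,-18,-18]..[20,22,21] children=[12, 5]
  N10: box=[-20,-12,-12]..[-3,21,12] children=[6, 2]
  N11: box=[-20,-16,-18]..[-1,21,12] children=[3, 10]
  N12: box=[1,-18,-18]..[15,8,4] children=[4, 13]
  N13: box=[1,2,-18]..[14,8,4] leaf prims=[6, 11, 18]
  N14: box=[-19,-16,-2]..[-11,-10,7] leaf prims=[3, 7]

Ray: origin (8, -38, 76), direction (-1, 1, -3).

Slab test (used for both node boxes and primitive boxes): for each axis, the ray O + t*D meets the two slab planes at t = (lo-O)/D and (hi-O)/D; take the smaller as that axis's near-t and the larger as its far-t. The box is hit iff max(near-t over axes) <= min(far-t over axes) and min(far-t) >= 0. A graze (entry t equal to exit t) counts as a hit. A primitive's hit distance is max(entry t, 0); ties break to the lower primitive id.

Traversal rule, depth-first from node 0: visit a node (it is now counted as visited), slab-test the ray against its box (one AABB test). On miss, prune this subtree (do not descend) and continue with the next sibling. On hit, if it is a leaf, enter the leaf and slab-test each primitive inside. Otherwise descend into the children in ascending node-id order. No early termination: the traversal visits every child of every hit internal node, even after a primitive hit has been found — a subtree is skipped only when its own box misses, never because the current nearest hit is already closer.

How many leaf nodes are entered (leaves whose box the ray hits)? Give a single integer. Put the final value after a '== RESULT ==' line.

Traverse from the root:
N0 x:[-12,28] y:[20,60] z:[55/3,94/3] -> hit [20,28], descend [9, 11]
  N9 x:[-12,8] y:[20,60] z:[55/3,94/3] -> miss, prune
  N11 x:[9,28] y:[22,59] z:[64/3,94/3] -> hit [22,28], descend [3, 10]
    N3 x:[9,27] y:[22,29] z:[23,94/3] -> hit [23,27], descend [1, 14]
      N1 x:[9,16] y:[25,29] z:[83/3,94/3] -> miss, prune
      N14 x:[19,27] y:[22,28] z:[23,26] -> hit [23,26] leaf, test {P3(miss), P7@t=23}
    N10 x:[11,28] y:[26,59] z:[64/3,88/3] -> hit [26,28], descend [2, 6]
      N2 x:[11,28] y:[36,59] z:[64/3,88/3] -> miss, prune
      N6 x:[15,19] y:[26,33] z:[71/3,80/3] -> miss, prune

order=[0, 9, 11, 3, 1, 14, 10, 2, 6]  |boxes|=9  |leaves|=1  hit=P7

== RESULT ==
1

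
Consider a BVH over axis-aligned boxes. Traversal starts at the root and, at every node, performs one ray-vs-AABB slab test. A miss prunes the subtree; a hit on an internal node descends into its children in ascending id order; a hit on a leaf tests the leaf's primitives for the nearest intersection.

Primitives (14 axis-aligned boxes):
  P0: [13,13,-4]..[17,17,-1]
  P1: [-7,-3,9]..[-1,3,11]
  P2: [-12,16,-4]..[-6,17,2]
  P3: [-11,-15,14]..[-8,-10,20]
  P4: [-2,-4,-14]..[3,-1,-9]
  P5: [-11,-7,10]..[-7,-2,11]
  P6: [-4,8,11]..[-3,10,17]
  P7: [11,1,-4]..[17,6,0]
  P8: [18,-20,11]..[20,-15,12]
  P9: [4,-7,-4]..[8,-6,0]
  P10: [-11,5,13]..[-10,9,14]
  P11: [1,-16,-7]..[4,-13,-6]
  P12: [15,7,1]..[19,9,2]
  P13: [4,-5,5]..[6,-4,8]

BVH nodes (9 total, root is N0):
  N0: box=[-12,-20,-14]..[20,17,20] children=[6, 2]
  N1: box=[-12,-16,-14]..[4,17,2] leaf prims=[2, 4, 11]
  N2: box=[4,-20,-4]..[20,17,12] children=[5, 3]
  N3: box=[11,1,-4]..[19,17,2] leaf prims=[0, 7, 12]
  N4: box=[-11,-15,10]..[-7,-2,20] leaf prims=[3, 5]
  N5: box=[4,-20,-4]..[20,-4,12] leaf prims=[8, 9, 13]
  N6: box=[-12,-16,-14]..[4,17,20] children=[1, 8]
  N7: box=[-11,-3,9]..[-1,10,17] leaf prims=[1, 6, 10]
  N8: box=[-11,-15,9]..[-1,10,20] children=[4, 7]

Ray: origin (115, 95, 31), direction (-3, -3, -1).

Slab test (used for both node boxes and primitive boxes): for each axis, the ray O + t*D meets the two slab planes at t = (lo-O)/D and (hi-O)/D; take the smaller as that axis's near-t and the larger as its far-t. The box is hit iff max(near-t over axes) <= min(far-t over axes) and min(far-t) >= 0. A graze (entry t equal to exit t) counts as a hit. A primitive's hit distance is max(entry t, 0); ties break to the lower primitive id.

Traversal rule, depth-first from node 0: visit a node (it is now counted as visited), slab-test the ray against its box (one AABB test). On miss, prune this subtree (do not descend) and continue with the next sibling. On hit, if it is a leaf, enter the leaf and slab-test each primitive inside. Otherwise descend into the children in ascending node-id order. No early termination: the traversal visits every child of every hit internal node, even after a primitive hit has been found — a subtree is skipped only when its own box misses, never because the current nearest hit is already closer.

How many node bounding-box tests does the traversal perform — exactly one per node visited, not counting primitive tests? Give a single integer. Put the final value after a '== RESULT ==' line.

Traverse from the root:
N0 x:[95/3,127/3] y:[26,115/3] z:[11,45] -> hit [95/3,115/3], descend [2, 6]
  N2 x:[95/3,37] y:[26,115/3] z:[19,35] -> hit [95/3,35], descend [3, 5]
    N3 x:[32,104/3] y:[26,94/3] z:[29,35] -> miss, prune
    N5 x:[95/3,37] y:[33,115/3] z:[19,35] -> hit [33,35] leaf, test {P8(miss), P9(miss), P13(miss)}
  N6 x:[37,127/3] y:[26,37] z:[11,45] -> hit [37,37], descend [1, 8]
    N1 x:[37,127/3] y:[26,37] z:[29,45] -> hit [37,37] leaf, test {P2(miss), P4(miss), P11@t=37}
    N8 x:[116/3,42] y:[85/3,110/3] z:[11,22] -> miss, prune

Visited [0, 2, 3, 5, 6, 1, 8]. Tests: 7 box, 2 leaf. Nearest: P11.

== RESULT ==
7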